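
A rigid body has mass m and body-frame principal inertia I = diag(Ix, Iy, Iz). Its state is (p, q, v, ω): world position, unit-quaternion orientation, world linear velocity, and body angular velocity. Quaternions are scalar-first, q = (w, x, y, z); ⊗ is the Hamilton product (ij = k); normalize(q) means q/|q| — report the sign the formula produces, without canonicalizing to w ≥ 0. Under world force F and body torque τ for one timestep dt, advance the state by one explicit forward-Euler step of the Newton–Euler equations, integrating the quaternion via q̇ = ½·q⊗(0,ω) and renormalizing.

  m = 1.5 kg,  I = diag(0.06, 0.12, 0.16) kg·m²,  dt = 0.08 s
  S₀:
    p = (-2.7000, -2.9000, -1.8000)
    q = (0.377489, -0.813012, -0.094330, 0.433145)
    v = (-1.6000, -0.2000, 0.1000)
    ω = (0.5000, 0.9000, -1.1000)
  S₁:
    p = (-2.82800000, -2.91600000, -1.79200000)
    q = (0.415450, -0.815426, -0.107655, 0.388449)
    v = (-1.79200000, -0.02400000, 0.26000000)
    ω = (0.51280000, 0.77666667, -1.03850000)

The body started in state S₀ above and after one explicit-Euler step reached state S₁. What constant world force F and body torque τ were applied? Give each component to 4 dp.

F = (-3.6000, 3.3000, 3.0000)
τ = (-0.0300, -0.1300, 0.1500)

velocity change Δv = (-0.19200000, 0.17600000, 0.16000000)
F = m·Δv/dt = (-3.6000, 3.3000, 3.0000)
Δω = ω₁−ω₀ = (0.01280000, -0.12333333, 0.06150000)
gyro term ω₀×Iω₀ = (-0.0396, 0.0550, 0.0270)
τ = I·(Δω/dt) + ω₀×(Iω₀) = (-0.0300, -0.1300, 0.1500)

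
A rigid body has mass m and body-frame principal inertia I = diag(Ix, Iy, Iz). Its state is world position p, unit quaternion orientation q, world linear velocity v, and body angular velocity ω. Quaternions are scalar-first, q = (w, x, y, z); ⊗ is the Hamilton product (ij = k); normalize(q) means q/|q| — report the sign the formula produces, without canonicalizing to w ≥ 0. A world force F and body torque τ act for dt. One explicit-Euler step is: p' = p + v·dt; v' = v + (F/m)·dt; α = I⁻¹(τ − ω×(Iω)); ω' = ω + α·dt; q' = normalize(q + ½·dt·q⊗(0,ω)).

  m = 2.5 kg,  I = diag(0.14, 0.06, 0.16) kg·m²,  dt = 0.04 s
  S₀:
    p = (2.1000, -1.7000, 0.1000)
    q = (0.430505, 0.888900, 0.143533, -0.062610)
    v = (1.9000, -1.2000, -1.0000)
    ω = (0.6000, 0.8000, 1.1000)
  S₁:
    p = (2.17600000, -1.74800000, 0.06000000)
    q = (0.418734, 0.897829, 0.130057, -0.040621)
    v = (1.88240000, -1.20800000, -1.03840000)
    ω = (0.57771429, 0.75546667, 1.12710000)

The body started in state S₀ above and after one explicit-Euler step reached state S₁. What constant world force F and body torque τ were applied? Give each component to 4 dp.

rate change Δω = (-0.02228571, -0.04453333, 0.02710000)
gyro term ω₀×Iω₀ = (0.0880, -0.0132, -0.0384)
I·α + gyro = (0.0100, -0.0800, 0.0700)
v₁ − v₀ = (-0.01760000, -0.00800000, -0.03840000)
applied force F = (-1.1000, -0.5000, -2.4000)

F = (-1.1000, -0.5000, -2.4000)
τ = (0.0100, -0.0800, 0.0700)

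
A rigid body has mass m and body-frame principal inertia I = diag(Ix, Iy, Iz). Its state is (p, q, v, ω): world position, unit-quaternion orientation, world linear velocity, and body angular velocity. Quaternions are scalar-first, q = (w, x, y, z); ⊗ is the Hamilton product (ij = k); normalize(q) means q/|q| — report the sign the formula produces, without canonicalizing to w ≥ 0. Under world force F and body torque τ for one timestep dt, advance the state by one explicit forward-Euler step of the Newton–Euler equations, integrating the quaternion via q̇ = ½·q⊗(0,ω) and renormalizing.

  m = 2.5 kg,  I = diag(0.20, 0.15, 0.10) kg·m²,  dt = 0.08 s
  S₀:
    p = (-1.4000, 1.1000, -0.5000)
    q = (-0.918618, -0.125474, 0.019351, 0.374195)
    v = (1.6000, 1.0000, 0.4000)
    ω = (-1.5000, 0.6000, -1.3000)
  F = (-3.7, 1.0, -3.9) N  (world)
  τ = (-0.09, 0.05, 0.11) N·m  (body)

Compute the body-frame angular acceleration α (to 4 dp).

ω×(Iω) gyroscopic = (0.0390, 0.1950, 0.0450)
(τ − ω×Iω)/I = (-0.6450, -0.9667, 0.6500)

α = (-0.6450, -0.9667, 0.6500)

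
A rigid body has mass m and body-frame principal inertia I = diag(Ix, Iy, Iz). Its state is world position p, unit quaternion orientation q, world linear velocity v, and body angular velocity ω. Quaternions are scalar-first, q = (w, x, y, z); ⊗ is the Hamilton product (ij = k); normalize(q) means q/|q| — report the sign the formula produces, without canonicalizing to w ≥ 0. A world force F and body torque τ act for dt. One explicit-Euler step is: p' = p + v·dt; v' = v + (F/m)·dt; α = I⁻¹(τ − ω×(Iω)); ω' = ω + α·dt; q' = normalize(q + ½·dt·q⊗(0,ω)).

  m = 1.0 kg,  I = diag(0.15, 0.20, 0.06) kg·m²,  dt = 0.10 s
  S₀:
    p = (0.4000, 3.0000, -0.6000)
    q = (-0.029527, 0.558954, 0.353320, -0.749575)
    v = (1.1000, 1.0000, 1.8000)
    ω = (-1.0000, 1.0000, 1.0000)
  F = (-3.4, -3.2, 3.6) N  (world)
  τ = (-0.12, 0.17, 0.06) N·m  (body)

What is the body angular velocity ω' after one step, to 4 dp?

angular accel α = (0.1333, 1.3000, 1.8333)
ω' = ω + α·dt = (-0.9867, 1.1300, 1.1833)

ω' = (-0.9867, 1.1300, 1.1833)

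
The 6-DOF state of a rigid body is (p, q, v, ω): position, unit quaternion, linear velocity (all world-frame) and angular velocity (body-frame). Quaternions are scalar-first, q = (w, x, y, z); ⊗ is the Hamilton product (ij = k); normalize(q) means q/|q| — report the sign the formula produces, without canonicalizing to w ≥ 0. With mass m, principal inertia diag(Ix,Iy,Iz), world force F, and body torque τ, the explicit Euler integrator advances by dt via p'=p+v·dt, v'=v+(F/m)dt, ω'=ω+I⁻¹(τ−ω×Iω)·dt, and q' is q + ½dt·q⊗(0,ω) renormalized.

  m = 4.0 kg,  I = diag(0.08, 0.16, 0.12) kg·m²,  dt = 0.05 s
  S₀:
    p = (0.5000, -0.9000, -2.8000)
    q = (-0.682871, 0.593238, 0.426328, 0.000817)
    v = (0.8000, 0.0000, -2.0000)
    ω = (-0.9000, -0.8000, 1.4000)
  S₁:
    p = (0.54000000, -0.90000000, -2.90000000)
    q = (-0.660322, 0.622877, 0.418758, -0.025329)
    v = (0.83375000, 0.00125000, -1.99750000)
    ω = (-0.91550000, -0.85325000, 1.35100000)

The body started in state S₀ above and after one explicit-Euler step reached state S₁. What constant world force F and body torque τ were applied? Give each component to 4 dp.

Δω = ω₁−ω₀ = (-0.01550000, -0.05325000, -0.04900000)
ω₀×(Iω₀) = (0.0448, 0.0504, 0.0576)
applied torque τ = (0.0200, -0.1200, -0.0600)
Δv = v₁−v₀ = (0.03375000, 0.00125000, 0.00250000)
applied force F = (2.7000, 0.1000, 0.2000)

F = (2.7000, 0.1000, 0.2000)
τ = (0.0200, -0.1200, -0.0600)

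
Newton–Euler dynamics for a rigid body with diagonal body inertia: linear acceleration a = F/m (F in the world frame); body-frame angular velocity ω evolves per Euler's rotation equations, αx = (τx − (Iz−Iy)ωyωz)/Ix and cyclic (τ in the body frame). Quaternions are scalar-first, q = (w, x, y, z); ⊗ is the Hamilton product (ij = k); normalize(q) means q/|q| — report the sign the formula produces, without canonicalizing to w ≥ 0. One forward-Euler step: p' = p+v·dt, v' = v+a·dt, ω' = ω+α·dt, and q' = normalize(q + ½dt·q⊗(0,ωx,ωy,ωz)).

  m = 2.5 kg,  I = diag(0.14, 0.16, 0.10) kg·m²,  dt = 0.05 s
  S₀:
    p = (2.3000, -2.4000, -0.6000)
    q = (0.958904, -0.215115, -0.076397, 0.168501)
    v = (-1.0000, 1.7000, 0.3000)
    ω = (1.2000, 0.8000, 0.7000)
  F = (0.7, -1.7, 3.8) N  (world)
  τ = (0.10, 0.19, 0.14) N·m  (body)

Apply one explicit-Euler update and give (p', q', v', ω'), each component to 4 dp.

ω×(Iω) gyroscopic = (-0.0336, 0.0336, 0.0192)
angular accel α = (0.9543, 0.9775, 1.2080)
ω' = ω + α·dt = (1.2477, 0.8489, 0.7604)
q⊗(0,ω) = (0.2013049, 0.9624061, 1.1199049, 0.5908172)
q' = normalize(q + ½dt·q⊗(0,ω)) = (0.9632, -0.1909, -0.0484, 0.1831)
a = (0.2800, -0.6800, 1.5200)
p + v·dt = (2.2500, -2.3150, -0.5850)
v' = v + a·dt = (-0.9860, 1.6660, 0.3760)

p' = (2.2500, -2.3150, -0.5850)
q' = (0.9632, -0.1909, -0.0484, 0.1831)
v' = (-0.9860, 1.6660, 0.3760)
ω' = (1.2477, 0.8489, 0.7604)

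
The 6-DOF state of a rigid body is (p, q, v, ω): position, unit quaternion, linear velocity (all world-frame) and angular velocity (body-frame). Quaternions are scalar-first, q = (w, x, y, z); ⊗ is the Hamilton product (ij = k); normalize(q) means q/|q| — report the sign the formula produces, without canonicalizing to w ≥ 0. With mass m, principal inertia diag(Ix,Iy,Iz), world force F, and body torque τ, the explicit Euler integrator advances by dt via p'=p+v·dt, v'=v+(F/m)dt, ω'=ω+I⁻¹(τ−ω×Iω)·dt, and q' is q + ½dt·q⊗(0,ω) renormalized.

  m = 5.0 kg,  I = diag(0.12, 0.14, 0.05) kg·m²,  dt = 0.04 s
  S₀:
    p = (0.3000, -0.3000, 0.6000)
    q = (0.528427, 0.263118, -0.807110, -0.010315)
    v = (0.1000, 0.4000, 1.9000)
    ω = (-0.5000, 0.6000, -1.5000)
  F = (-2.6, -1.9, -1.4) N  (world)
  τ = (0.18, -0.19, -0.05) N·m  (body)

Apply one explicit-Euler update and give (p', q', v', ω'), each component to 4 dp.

p + v·dt = (0.3040, -0.2840, 0.6760)
v' = v + a·dt = (0.0792, 0.3848, 1.8888)
angular accel α = (0.8250, -1.7321, -0.8800)
ω' = ω + α·dt = (-0.4670, 0.5307, -1.5352)
q⊗(0,ω) = (0.6003525, 0.9526405, 0.7168907, -1.0383247)
q + ½dt·q⊗(0,ω), renormalized = (0.5401, 0.2820, -0.7923, -0.0311)

p' = (0.3040, -0.2840, 0.6760)
q' = (0.5401, 0.2820, -0.7923, -0.0311)
v' = (0.0792, 0.3848, 1.8888)
ω' = (-0.4670, 0.5307, -1.5352)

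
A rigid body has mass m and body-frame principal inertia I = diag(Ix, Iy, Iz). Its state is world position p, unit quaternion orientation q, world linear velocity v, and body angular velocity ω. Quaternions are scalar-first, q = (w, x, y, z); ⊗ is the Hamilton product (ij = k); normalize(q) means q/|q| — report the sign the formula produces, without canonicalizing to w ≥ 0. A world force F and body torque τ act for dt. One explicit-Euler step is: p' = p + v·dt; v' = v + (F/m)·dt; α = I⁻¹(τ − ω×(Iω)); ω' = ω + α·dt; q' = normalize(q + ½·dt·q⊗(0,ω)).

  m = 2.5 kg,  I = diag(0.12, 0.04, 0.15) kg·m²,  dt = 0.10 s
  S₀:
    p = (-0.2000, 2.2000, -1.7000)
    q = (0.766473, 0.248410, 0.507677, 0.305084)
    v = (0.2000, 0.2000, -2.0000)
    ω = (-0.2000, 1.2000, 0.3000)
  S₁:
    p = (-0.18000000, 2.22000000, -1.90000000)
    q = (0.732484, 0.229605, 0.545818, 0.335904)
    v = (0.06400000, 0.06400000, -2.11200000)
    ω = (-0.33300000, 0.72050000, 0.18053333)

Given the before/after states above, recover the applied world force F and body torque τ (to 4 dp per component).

F = (-3.4000, -3.4000, -2.8000)
τ = (-0.1200, -0.1900, -0.1600)

Δω = ω₁−ω₀ = (-0.13300000, -0.47950000, -0.11946667)
gyro term ω₀×Iω₀ = (0.0396, 0.0018, 0.0192)
applied torque τ = (-0.1200, -0.1900, -0.1600)
v₁ − v₀ = (-0.13600000, -0.13600000, -0.11200000)
F = m·Δv/dt = (-3.4000, -3.4000, -2.8000)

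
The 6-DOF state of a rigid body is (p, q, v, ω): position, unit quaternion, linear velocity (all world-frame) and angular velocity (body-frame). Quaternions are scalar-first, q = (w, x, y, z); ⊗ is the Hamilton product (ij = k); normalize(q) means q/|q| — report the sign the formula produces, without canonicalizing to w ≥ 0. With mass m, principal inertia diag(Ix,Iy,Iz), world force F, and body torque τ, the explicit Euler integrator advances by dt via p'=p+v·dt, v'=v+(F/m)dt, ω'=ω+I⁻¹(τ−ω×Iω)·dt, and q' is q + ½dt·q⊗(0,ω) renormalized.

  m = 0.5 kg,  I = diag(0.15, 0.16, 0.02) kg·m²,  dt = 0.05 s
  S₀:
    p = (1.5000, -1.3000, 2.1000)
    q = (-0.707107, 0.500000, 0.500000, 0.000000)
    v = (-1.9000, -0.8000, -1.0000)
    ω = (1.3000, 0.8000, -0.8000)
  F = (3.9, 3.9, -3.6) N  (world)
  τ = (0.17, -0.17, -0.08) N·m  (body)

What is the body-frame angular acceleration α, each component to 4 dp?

gyro term ω×Iω = (0.0896, -0.1352, 0.0104)
(τ − ω×Iω)/I = (0.5360, -0.2175, -4.5200)

α = (0.5360, -0.2175, -4.5200)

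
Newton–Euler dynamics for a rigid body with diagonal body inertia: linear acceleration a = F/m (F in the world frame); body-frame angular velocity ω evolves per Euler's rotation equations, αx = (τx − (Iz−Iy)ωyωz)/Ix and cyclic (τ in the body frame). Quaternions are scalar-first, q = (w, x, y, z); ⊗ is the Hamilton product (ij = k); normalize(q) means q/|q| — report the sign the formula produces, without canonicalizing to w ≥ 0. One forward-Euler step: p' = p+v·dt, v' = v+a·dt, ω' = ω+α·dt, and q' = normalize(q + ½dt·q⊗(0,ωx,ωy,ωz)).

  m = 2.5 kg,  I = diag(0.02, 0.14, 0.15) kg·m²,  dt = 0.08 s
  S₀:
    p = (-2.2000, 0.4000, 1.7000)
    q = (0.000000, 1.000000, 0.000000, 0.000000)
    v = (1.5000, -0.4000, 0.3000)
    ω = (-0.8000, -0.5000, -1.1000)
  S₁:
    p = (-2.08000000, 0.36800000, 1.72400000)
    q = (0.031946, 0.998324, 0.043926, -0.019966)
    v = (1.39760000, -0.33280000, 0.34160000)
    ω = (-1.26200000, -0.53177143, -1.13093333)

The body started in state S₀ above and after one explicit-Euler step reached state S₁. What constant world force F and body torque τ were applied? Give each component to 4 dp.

F = (-3.2000, 2.1000, 1.3000)
τ = (-0.1100, -0.1700, -0.0100)

Δv = v₁−v₀ = (-0.10240000, 0.06720000, 0.04160000)
applied force F = (-3.2000, 2.1000, 1.3000)
Δω = ω₁−ω₀ = (-0.46200000, -0.03177143, -0.03093333)
ω₀×(Iω₀) = (0.0055, -0.1144, 0.0480)
I·α + gyro = (-0.1100, -0.1700, -0.0100)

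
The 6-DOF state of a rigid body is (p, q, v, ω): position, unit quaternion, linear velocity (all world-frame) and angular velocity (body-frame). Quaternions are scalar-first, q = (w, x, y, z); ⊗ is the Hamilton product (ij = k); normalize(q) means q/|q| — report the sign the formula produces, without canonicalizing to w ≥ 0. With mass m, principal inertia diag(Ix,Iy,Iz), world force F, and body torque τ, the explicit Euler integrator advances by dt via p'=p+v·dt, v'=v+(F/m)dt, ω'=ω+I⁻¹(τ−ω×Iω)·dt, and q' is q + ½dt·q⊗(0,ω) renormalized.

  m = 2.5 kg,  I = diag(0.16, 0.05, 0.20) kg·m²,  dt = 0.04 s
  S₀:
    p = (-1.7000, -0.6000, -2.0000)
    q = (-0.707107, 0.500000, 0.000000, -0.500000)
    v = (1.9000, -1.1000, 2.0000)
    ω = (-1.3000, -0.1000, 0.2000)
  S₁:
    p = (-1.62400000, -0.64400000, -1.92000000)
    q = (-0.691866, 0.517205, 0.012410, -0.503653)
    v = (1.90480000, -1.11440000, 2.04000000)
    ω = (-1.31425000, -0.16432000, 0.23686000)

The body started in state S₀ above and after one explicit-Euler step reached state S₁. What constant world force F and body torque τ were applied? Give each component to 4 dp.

F = (0.3000, -0.9000, 2.5000)
τ = (-0.0600, -0.0700, 0.1700)

ω₁ − ω₀ = (-0.01425000, -0.06432000, 0.03686000)
gyro term ω₀×Iω₀ = (-0.0030, 0.0104, -0.0143)
I·α + gyro = (-0.0600, -0.0700, 0.1700)
Δv = v₁−v₀ = (0.00480000, -0.01440000, 0.04000000)
m·(v₁−v₀)/dt = (0.3000, -0.9000, 2.5000)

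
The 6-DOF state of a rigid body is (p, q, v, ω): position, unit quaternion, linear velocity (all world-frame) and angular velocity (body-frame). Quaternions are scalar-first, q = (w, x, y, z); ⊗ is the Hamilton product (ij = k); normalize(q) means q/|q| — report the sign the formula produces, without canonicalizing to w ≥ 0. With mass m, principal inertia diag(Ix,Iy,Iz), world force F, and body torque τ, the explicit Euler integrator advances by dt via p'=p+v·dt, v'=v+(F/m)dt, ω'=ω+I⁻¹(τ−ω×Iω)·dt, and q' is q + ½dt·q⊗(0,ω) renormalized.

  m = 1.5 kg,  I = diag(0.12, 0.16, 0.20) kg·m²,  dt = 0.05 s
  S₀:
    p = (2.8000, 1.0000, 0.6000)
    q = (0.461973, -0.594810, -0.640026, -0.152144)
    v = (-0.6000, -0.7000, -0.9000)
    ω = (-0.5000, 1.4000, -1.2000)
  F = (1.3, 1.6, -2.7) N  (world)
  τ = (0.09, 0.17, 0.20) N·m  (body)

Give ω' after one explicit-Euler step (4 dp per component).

ω' = (-0.4345, 1.4681, -1.1430)

precession coupling ω×(Iω) = (-0.0672, -0.0480, -0.0280)
α = I⁻¹(τ − ω×Iω) = (1.3100, 1.3625, 1.1400)
ω' = ω + α·dt = (-0.4345, 1.4681, -1.1430)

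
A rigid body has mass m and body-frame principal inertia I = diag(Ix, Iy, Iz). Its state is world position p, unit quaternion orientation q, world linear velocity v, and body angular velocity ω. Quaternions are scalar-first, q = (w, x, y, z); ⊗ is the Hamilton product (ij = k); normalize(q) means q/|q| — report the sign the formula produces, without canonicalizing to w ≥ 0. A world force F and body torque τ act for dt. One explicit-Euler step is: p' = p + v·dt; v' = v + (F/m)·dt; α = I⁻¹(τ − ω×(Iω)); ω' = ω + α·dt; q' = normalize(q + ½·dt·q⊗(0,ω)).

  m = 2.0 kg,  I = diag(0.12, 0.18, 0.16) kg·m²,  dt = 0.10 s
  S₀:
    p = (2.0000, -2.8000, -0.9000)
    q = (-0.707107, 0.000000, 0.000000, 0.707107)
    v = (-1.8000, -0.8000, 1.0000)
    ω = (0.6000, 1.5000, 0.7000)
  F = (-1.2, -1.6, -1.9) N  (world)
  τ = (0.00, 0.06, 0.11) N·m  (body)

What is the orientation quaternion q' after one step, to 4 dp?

q' = (-0.7290, -0.0740, -0.0317, 0.6797)

2q̇ = q⊗(0,ω) = (-0.4949749, -1.4849247, -0.6363963, -0.4949749)
updated quaternion q' = (-0.7290, -0.0740, -0.0317, 0.6797)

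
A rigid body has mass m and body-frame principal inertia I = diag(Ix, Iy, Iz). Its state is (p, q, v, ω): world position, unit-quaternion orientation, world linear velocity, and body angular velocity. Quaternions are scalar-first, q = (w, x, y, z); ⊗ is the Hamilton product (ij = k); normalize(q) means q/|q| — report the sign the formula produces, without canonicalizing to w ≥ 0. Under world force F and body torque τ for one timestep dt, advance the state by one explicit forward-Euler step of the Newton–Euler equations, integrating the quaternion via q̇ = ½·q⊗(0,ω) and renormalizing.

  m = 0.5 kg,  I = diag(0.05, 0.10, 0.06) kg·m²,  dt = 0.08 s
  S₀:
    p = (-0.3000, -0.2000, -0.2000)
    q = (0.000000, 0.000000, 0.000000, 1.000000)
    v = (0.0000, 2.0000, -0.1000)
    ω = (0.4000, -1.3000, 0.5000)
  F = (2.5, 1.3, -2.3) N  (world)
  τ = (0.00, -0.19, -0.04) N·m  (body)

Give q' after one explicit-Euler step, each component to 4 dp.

q' = (-0.0200, 0.0519, 0.0160, 0.9983)

2q̇ = q⊗(0,ω) = (-0.5000000, 1.3000000, 0.4000000, 0.0000000)
q' = normalize(q + ½dt·q⊗(0,ω)) = (-0.0200, 0.0519, 0.0160, 0.9983)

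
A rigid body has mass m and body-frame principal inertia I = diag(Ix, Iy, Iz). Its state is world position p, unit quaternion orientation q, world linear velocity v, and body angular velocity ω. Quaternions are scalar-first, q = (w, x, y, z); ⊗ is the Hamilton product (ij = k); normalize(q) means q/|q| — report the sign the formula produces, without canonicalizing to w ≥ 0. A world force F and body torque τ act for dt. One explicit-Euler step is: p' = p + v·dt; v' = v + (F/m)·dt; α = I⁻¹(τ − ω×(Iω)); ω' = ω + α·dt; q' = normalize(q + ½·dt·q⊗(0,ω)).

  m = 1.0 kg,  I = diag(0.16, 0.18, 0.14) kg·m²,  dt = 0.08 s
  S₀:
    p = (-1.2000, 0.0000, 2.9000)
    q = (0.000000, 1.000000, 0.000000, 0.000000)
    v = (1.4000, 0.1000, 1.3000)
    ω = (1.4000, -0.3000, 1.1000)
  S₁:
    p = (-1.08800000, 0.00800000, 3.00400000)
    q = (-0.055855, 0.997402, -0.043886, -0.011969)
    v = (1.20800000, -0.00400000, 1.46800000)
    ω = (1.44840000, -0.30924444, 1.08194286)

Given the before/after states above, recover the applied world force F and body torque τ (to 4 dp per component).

F = (-2.4000, -1.3000, 2.1000)
τ = (0.1100, 0.0100, -0.0400)

v₁ − v₀ = (-0.19200000, -0.10400000, 0.16800000)
applied force F = (-2.4000, -1.3000, 2.1000)
Δω = ω₁−ω₀ = (0.04840000, -0.00924444, -0.01805714)
precession coupling = (0.0132, 0.0308, -0.0084)
I·α + gyro = (0.1100, 0.0100, -0.0400)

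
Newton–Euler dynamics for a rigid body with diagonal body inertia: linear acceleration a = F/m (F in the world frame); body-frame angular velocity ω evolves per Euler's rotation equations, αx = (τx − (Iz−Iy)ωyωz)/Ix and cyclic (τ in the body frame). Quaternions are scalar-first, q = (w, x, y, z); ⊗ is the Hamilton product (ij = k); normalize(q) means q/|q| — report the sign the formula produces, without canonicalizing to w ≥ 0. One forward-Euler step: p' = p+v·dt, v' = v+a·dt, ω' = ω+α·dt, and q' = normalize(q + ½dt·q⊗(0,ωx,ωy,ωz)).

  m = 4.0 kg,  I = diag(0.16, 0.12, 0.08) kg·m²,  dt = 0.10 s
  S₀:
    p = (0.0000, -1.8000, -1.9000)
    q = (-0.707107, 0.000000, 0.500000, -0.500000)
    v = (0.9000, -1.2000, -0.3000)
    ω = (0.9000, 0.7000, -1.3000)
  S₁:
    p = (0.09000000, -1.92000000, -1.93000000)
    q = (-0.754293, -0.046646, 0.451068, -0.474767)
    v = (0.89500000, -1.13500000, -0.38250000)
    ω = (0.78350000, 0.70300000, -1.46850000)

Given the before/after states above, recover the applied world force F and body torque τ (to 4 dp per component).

F = (-0.2000, 2.6000, -3.3000)
τ = (-0.1500, -0.0900, -0.1600)

rate change Δω = (-0.11650000, 0.00300000, -0.16850000)
ω₀×(Iω₀) = (0.0364, -0.0936, -0.0252)
τ = I·(Δω/dt) + ω₀×(Iω₀) = (-0.1500, -0.0900, -0.1600)
v₁ − v₀ = (-0.00500000, 0.06500000, -0.08250000)
F = m·Δv/dt = (-0.2000, 2.6000, -3.3000)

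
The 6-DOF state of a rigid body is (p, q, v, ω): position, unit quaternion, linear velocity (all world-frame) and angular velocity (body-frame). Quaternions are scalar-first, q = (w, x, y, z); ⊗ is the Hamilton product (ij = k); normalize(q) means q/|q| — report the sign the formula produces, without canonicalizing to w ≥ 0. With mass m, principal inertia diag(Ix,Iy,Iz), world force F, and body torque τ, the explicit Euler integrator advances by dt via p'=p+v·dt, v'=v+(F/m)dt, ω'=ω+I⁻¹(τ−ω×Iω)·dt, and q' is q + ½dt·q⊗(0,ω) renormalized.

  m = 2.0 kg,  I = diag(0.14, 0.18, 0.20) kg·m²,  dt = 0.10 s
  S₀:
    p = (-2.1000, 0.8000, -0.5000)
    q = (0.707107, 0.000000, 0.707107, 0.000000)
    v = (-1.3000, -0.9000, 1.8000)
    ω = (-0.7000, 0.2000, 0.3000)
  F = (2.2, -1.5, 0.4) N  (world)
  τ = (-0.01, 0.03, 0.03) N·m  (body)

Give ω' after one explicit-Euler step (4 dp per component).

ω' = (-0.7080, 0.2097, 0.3178)

precession coupling ω×(Iω) = (0.0012, 0.0126, -0.0056)
(τ − ω×Iω)/I = (-0.0800, 0.0967, 0.1780)
new body rate ω' = (-0.7080, 0.2097, 0.3178)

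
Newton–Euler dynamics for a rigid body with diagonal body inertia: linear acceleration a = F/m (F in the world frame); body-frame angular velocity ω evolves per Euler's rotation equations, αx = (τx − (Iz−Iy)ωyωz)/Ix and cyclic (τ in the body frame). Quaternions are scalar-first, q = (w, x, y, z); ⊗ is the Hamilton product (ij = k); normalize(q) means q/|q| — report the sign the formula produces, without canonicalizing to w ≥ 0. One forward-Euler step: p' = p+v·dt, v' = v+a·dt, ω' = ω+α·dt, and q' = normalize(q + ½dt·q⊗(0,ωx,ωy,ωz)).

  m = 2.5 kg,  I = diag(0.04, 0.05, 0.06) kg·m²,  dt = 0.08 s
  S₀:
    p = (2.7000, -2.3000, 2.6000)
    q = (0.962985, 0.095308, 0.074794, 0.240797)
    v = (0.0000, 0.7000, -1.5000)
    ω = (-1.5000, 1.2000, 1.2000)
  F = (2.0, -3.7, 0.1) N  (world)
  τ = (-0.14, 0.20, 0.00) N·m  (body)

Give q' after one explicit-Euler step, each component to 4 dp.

Hamilton product q⊗(0,ω) = (-0.2357472, -1.6436811, 0.6800169, 1.3821426)
q' = normalize(q + ½dt·q⊗(0,ω)) = (0.9497, 0.0294, 0.1016, 0.2949)

q' = (0.9497, 0.0294, 0.1016, 0.2949)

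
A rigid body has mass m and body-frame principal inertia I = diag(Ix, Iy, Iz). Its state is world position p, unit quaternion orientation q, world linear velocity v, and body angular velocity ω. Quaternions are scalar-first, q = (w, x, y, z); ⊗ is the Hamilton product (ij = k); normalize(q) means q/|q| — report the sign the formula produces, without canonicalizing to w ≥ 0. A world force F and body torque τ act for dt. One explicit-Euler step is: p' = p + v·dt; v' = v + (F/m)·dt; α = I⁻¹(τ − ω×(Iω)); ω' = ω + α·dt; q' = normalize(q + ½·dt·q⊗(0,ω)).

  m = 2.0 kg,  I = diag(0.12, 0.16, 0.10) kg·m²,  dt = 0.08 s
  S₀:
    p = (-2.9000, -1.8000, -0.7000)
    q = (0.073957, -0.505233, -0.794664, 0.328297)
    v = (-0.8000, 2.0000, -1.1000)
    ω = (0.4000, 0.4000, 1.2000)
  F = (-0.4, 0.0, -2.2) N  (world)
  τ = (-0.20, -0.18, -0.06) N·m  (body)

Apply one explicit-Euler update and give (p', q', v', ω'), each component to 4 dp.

linear accel F/m = (-0.2000, 0.0000, -1.1000)
new position p' = (-2.9640, -1.6400, -0.7880)
v + (F/m)dt = (-0.8160, 2.0000, -1.1880)
gyro term ω×Iω = (-0.0288, 0.0096, 0.0064)
angular accel α = (-1.4267, -1.1850, -0.6640)
ω' = ω + α·dt = (0.2859, 0.3052, 1.1469)
Hamilton product q⊗(0,ω) = (0.1260024, -1.0553328, 0.7671812, 0.2045208)
q + ½dt·q⊗(0,ω), renormalized = (0.0789, -0.5467, -0.7629, 0.3360)

p' = (-2.9640, -1.6400, -0.7880)
q' = (0.0789, -0.5467, -0.7629, 0.3360)
v' = (-0.8160, 2.0000, -1.1880)
ω' = (0.2859, 0.3052, 1.1469)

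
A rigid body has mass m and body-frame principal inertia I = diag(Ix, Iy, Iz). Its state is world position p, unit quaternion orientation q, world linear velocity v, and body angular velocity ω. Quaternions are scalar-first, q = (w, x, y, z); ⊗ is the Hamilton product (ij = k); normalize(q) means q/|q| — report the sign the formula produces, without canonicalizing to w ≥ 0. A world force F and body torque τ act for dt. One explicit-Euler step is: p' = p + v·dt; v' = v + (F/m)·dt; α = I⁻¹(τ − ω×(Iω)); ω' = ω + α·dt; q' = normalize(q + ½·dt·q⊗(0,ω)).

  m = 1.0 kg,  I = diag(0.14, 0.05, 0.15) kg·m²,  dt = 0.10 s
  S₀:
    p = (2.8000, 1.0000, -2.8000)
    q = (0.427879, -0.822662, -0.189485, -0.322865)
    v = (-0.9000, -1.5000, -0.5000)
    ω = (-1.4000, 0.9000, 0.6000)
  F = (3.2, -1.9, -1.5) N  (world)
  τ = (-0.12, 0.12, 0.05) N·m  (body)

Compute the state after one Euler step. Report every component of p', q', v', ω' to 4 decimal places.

p' = (2.7100, 0.8500, -2.8500)
q' = (0.3870, -0.8405, -0.1225, -0.3589)
v' = (-0.5800, -1.6900, -0.6500)
ω' = (-1.5243, 1.1232, 0.5577)

precession coupling ω×(Iω) = (0.0540, 0.0084, 0.1134)
(τ − ω×Iω)/I = (-1.2429, 2.2320, -0.4227)
ω + α·dt = (-1.5243, 1.1232, 0.5577)
2q̇ = q⊗(0,ω) = (-0.7874713, -0.4221431, 1.3306993, -0.7489474)
q' = normalize(q + ½dt·q⊗(0,ω)) = (0.3870, -0.8405, -0.1225, -0.3589)
p' = p + v·dt = (2.7100, 0.8500, -2.8500)
v + (F/m)dt = (-0.5800, -1.6900, -0.6500)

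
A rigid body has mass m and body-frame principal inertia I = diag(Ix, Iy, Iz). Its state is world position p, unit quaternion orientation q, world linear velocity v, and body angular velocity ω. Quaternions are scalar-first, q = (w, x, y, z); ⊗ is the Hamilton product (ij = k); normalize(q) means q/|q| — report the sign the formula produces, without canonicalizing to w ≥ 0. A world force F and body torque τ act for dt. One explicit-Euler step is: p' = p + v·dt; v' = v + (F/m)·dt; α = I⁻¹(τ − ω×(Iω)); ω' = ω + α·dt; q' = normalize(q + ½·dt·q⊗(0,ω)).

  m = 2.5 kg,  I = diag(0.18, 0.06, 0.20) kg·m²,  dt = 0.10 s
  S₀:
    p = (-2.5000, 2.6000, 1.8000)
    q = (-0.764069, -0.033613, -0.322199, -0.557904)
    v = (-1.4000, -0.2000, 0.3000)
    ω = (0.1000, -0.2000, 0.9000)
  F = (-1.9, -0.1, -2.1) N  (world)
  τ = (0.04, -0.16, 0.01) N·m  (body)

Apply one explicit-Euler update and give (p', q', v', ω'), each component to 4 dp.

p' = (-2.6400, 2.5800, 1.8300)
q' = (-0.7412, -0.0574, -0.3155, -0.5897)
v' = (-1.4760, -0.2040, 0.2160)
ω' = (0.1362, -0.4637, 0.9038)

ω×(Iω) gyroscopic = (-0.0252, -0.0018, 0.0024)
angular accel α = (0.3622, -2.6367, 0.0380)
ω' = ω + α·dt = (0.1362, -0.4637, 0.9038)
Hamilton product q⊗(0,ω) = (0.4410351, -0.4779668, 0.1272751, -0.6487196)
q' = normalize(q + ½dt·q⊗(0,ω)) = (-0.7412, -0.0574, -0.3155, -0.5897)
linear accel F/m = (-0.7600, -0.0400, -0.8400)
p + v·dt = (-2.6400, 2.5800, 1.8300)
new velocity v' = (-1.4760, -0.2040, 0.2160)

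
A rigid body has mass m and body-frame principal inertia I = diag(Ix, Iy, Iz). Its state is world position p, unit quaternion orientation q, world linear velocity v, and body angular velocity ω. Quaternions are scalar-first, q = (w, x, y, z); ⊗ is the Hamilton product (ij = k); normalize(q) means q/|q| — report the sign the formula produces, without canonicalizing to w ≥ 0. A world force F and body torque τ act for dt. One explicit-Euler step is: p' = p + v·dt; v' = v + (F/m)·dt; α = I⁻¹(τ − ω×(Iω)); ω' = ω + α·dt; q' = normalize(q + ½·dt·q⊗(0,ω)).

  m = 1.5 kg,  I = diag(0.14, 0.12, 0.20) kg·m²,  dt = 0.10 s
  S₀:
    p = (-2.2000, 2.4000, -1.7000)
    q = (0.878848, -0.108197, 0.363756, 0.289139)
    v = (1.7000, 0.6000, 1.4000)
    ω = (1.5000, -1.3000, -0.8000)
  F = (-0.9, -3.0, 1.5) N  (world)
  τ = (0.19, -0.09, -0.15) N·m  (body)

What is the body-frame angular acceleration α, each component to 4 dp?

ω×(Iω) gyroscopic = (0.0832, 0.0720, 0.0390)
α = I⁻¹(τ − ω×Iω) = (0.7629, -1.3500, -0.9450)

α = (0.7629, -1.3500, -0.9450)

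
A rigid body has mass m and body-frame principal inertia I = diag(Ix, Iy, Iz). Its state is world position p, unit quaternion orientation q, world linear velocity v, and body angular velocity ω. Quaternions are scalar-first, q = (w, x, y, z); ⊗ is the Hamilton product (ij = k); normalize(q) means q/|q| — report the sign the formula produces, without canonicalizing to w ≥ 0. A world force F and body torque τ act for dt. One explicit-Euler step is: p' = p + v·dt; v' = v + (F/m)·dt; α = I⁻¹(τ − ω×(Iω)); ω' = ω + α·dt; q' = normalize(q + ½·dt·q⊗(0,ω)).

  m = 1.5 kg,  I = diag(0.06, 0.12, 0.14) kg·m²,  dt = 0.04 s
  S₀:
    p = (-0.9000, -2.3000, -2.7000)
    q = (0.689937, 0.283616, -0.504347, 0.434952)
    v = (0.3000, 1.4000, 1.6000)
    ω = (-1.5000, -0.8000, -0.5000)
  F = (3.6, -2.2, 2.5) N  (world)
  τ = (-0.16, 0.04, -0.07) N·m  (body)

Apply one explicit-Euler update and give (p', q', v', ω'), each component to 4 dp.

a = F/m = (2.4000, -1.4667, 1.6667)
p + v·dt = (-0.8880, -2.2440, -2.6360)
v + (F/m)dt = (0.3960, 1.3413, 1.6667)
precession coupling ω×(Iω) = (0.0080, -0.0600, 0.0720)
(τ − ω×Iω)/I = (-2.8000, 0.8333, -1.0143)
ω' = ω + α·dt = (-1.6120, -0.7667, -0.5406)
q⊗(0,ω) = (0.2394224, -0.4347704, -1.0625696, -1.3283818)
q' = normalize(q + ½dt·q⊗(0,ω)) = (0.6943, 0.2747, -0.5253, 0.4081)

p' = (-0.8880, -2.2440, -2.6360)
q' = (0.6943, 0.2747, -0.5253, 0.4081)
v' = (0.3960, 1.3413, 1.6667)
ω' = (-1.6120, -0.7667, -0.5406)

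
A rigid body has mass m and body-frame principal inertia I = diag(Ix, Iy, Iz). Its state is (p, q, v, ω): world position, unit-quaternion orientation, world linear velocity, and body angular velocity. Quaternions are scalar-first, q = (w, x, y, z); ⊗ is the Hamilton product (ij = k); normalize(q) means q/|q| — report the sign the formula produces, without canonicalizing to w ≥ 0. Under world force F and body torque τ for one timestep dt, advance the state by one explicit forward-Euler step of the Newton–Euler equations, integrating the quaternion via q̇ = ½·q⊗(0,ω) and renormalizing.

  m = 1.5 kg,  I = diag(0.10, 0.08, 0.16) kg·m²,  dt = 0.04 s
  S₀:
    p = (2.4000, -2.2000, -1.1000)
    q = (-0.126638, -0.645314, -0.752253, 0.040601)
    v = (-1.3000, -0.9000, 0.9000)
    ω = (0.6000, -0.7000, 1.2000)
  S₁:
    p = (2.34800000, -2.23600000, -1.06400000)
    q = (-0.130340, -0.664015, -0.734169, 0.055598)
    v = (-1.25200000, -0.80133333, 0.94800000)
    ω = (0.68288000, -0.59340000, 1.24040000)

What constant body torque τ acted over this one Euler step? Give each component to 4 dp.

τ = (0.1400, 0.1700, 0.1700)

ω₁ − ω₀ = (0.08288000, 0.10660000, 0.04040000)
ω₀×(Iω₀) = (-0.0672, -0.0432, 0.0084)
I·α + gyro = (0.1400, 0.1700, 0.1700)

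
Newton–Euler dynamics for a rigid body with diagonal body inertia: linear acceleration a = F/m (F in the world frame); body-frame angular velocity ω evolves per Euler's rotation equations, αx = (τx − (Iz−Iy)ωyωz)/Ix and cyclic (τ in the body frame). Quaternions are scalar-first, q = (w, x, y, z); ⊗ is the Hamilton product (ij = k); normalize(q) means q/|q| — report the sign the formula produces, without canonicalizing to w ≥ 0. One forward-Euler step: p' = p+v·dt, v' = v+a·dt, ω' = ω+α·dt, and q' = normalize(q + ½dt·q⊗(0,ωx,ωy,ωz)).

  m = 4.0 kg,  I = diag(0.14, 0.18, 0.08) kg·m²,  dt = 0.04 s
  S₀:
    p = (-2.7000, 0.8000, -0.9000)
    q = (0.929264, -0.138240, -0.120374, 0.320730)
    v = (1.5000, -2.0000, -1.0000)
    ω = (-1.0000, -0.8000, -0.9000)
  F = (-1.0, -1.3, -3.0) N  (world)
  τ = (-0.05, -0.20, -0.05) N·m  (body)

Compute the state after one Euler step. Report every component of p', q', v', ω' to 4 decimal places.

p' = (-2.6400, 0.7200, -0.9400)
q' = (0.9299, -0.1495, -0.1441, 0.3037)
v' = (1.4900, -2.0130, -1.0300)
ω' = (-0.9937, -0.8564, -0.9410)

p + v·dt = (-2.6400, 0.7200, -0.9400)
v + (F/m)dt = (1.4900, -2.0130, -1.0300)
α = I⁻¹(τ − ω×Iω) = (0.1571, -1.4111, -1.0250)
ω' = ω + α·dt = (-0.9937, -0.8564, -0.9410)
q⊗(0,ω) = (0.0541178, -0.5643434, -1.1885572, -0.8461196)
q' = normalize(q + ½dt·q⊗(0,ω)) = (0.9299, -0.1495, -0.1441, 0.3037)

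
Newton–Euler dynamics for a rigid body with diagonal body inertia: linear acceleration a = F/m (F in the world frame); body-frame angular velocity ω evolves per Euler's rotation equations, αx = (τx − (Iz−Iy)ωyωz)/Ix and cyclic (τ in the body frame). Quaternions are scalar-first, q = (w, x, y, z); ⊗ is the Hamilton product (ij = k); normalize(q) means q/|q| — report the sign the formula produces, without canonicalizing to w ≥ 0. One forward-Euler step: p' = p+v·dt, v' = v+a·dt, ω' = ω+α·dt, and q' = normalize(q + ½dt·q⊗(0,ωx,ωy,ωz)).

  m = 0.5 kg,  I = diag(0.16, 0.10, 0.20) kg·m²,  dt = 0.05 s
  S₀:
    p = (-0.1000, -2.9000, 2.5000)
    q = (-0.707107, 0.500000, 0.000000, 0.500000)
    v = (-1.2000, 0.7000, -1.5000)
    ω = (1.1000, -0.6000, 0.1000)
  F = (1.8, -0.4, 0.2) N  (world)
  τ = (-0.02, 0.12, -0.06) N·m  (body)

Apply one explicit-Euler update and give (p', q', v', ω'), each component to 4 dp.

p' = (-0.1600, -2.8650, 2.4250)
q' = (-0.7218, 0.4878, 0.0231, 0.4905)
v' = (-1.0200, 0.6600, -1.4800)
ω' = (1.0956, -0.5378, 0.0751)

p' = p + v·dt = (-0.1600, -2.8650, 2.4250)
v + (F/m)dt = (-1.0200, 0.6600, -1.4800)
angular accel α = (-0.0875, 1.2440, -0.4980)
new body rate ω' = (1.0956, -0.5378, 0.0751)
Hamilton product q⊗(0,ω) = (-0.6000000, -0.4778177, 0.9242642, -0.3707107)
q' = normalize(q + ½dt·q⊗(0,ω)) = (-0.7218, 0.4878, 0.0231, 0.4905)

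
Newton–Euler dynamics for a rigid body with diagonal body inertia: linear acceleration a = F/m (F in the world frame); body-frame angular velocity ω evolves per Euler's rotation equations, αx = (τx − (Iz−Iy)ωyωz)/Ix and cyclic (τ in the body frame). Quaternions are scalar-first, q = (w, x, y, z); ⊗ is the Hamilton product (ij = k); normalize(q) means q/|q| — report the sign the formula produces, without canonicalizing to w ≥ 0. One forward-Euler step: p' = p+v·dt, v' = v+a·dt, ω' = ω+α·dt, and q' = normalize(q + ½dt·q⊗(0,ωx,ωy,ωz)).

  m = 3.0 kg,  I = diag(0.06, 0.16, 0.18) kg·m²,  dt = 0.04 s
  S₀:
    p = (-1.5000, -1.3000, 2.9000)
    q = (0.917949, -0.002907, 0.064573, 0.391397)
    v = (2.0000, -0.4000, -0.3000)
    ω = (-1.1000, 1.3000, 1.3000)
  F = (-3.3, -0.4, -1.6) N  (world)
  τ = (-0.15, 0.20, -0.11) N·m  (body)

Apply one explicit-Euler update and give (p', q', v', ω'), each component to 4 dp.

precession coupling ω×(Iω) = (0.0338, 0.1716, -0.1430)
angular accel α = (-3.0633, 0.1775, 0.1833)
ω + α·dt = (-1.2225, 1.3071, 1.3073)
2q̇ = q⊗(0,ω) = (-0.5959587, -1.4346151, 0.7665761, 1.2605849)
updated quaternion q' = (0.9052, -0.0316, 0.0798, 0.4162)
a = F/m = (-1.1000, -0.1333, -0.5333)
p' = p + v·dt = (-1.4200, -1.3160, 2.8880)
new velocity v' = (1.9560, -0.4053, -0.3213)

p' = (-1.4200, -1.3160, 2.8880)
q' = (0.9052, -0.0316, 0.0798, 0.4162)
v' = (1.9560, -0.4053, -0.3213)
ω' = (-1.2225, 1.3071, 1.3073)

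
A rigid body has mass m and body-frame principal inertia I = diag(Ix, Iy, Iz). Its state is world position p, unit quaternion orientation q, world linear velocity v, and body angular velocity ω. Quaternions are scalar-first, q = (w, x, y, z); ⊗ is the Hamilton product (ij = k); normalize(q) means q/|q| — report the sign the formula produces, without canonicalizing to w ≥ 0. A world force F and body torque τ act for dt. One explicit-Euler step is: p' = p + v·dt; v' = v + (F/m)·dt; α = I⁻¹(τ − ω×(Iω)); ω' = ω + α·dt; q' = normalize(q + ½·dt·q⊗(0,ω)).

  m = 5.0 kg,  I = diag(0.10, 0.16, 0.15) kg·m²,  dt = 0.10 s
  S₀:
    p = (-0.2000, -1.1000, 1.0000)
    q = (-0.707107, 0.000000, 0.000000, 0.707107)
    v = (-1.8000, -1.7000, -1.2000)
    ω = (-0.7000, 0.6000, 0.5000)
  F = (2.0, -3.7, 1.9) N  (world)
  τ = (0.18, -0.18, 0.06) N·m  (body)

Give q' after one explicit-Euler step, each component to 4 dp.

q' = (-0.7238, 0.0035, -0.0459, 0.6885)

Hamilton product q⊗(0,ω) = (-0.3535535, 0.0707107, -0.9192391, -0.3535535)
updated quaternion q' = (-0.7238, 0.0035, -0.0459, 0.6885)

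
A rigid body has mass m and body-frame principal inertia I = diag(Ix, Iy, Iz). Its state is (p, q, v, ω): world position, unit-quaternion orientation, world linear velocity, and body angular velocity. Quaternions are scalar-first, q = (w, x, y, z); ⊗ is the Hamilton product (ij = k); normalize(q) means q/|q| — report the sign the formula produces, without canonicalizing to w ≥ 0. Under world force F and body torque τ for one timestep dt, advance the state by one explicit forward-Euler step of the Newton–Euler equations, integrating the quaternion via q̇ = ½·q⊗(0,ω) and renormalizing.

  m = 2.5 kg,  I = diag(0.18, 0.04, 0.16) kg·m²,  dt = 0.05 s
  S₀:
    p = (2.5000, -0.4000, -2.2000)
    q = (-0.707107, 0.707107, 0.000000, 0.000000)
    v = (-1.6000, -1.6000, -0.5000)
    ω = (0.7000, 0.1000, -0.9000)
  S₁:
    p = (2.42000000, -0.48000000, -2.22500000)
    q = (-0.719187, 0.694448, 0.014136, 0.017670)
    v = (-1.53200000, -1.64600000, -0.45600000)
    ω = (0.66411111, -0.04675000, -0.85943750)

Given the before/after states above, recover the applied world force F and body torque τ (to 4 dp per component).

rate change Δω = (-0.03588889, -0.14675000, 0.04056250)
precession coupling = (-0.0108, -0.0126, -0.0098)
I·α + gyro = (-0.1400, -0.1300, 0.1200)
Δv = v₁−v₀ = (0.06800000, -0.04600000, 0.04400000)
m·(v₁−v₀)/dt = (3.4000, -2.3000, 2.2000)

F = (3.4000, -2.3000, 2.2000)
τ = (-0.1400, -0.1300, 0.1200)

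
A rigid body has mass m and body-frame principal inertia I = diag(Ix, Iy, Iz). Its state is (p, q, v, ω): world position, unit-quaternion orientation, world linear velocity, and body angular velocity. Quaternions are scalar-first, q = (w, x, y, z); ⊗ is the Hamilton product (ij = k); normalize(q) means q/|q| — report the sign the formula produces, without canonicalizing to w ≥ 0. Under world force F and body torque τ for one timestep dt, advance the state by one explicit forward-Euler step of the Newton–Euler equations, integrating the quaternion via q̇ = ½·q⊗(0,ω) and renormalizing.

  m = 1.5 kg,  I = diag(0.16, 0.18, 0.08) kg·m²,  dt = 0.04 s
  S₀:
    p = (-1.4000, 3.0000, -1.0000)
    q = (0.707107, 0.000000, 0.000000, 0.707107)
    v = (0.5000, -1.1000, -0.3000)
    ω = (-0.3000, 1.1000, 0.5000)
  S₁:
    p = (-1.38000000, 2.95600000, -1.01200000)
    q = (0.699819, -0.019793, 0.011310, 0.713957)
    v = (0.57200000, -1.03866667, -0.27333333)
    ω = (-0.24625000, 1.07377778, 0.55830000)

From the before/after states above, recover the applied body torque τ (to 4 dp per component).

τ = (0.1600, -0.1300, 0.1100)

ω₁ − ω₀ = (0.05375000, -0.02622222, 0.05830000)
ω₀×(Iω₀) = (-0.0550, -0.0120, -0.0066)
τ = I·(Δω/dt) + ω₀×(Iω₀) = (0.1600, -0.1300, 0.1100)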